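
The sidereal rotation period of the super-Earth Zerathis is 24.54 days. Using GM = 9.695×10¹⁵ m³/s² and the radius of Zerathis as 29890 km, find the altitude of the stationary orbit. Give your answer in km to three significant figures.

h_sync ≈ 1.00×10⁶ km

T = 24.54 days = 2.120×10⁶ s.
A synchronous orbit has period T, so by Kepler's third law a = (μT²/4π²)^(1/3).
μT²/4π² = 9.695×10¹⁵ × (2.120×10⁶)² / 39.48 = 1.104×10²⁷ m³.
a = 1.034×10⁹ m = 1.0335×10⁶ km.
Altitude h = a − R = 1.0335×10⁶ − 29890 = 1.0036×10⁶ km.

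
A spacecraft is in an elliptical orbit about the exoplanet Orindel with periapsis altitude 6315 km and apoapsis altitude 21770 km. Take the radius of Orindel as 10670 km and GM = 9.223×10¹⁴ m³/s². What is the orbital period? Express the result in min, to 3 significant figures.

T ≈ 424 min

r_p = 10670 + 6315 = 16985 km = 1.6985×10⁷ m.
r_a = 10670 + 21770 = 32440 km = 3.2440×10⁷ m.
Semi-major axis a = (r_p + r_a)/2 = (16985 + 32440)/2 = 24712 km = 2.471×10⁷ m.
By Kepler's third law T = 2π√(a³/μ) = 2π × 4.045×10³ = 2.542×10⁴ s.
= 423.6 min.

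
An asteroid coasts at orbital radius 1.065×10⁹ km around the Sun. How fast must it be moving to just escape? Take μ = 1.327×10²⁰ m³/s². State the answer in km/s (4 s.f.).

r = 1.065×10⁹ km = 1.065×10¹² m.
Escape speed v_esc = √(2μ/r) = √(2 × 1.327×10²⁰ / 1.065×10¹²) = √(2.492×10⁸) = 15790 m/s.
= 15.79 km/s.

v_esc ≈ 15.79 km/s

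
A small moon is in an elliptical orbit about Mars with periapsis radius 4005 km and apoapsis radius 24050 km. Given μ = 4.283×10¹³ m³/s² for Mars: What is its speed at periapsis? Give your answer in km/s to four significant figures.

Semi-major axis a = (r_p + r_a)/2 = 14028 km = 1.403×10⁷ m.
Vis-viva: v² = μ(2/r − 1/a) = 4.283×10¹³ × (4.994×10⁻⁷ − 7.129×10⁻⁸) = 1.833×10⁷ m²/s².
v = 4282 m/s = 4.282 km/s.

v ≈ 4.282 km/s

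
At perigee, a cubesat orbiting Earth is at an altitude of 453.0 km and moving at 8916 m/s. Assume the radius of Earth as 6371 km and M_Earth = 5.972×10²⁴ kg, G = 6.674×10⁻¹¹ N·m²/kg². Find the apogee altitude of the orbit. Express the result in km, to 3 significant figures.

μ = GM = 6.674×10⁻¹¹ × 5.972×10²⁴ = 3.986×10¹⁴ m³/s².
r_p = 6371 + 453.0 = 6824.0 km = 6.824×10⁶ m.
Specific energy ε = v²/2 − μ/r = -1.866×10⁷ J/kg, so a = −μ/(2ε) = 1.068×10⁷ m.
The apsides satisfy r_p + r_a = 2a, so the apogee radius is 2a − r_p = 1.454×10⁷ m = 14536 km.
Apogee altitude = 14536 − 6371 = 8164.9 km.

apogee altitude ≈ 8160 km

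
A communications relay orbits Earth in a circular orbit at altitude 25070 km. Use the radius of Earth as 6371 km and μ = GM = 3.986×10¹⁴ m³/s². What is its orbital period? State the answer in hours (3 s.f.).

T ≈ 15.4 hours

r = 6371 + 25070 = 31441 km = 3.1441×10⁷ m.
Kepler's third law: T = 2π√(r³/μ) = 2π√((3.144×10⁷)³ / 3.986×10¹⁴).
r³/μ = 7.797×10⁷ s², so T = 2π × 8.830×10³ = 5.548×10⁴ s.
Converting: 5.548×10⁴ s ÷ 3600 = 15.41 hours.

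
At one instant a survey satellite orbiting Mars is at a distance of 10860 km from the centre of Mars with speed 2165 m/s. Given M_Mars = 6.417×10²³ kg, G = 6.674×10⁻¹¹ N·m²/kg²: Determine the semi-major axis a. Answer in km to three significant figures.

a ≈ 13400 km

μ = GM = 6.674×10⁻¹¹ × 6.417×10²³ = 4.283×10¹³ m³/s².
r = 1.086×10⁷ m.
Specific orbital energy ε = v²/2 − μ/r = (2165)²/2 − 4.283×10¹³/1.086×10⁷ = -1.600×10⁶ J/kg.
Since ε = −μ/(2a), a = −μ/(2ε) = 1.338×10⁷ m = 13384 km.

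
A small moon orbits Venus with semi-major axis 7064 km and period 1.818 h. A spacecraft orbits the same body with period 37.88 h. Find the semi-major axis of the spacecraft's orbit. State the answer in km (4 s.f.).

a₂ ≈ 53490 km

Kepler's third law: a³ ∝ T², so a₂ = a₁ (T₂/T₁)^(2/3).
T₂/T₁ = 20.84, (T₂/T₁)^(2/3) = 7.572.
a₂ = 7064 × 7.572 = 53490 km.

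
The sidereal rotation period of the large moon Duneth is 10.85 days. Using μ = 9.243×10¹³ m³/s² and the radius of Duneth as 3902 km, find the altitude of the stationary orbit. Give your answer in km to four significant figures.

T = 10.85 days = 9.374×10⁵ s.
A synchronous orbit has period T, so by Kepler's third law a = (μT²/4π²)^(1/3).
μT²/4π² = 9.243×10¹³ × (9.374×10⁵)² / 39.48 = 2.058×10²⁴ m³.
a = 1.272×10⁸ m = 1.2719×10⁵ km.
Altitude h = a − R = 1.2719×10⁵ − 3902 = 1.2329×10⁵ km.

h_sync ≈ 1.233×10⁵ km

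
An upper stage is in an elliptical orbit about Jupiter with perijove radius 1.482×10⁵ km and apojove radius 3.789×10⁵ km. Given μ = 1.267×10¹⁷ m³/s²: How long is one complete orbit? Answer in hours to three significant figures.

T ≈ 21.0 hours

Semi-major axis a = (r_p + r_a)/2 = (1.4820×10⁵ + 3.7890×10⁵)/2 = 2.6355×10⁵ km = 2.636×10⁸ m.
By Kepler's third law T = 2π√(a³/μ) = 2π × 1.202×10⁴ = 7.552×10⁴ s.
= 20.98 hours.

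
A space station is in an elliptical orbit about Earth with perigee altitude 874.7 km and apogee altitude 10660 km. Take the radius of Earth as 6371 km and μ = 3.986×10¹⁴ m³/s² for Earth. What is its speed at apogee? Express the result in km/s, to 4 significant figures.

v ≈ 3.738 km/s

r_p = 6371 + 874.7 = 7245.7 km = 7.2457×10⁶ m.
r_a = 6371 + 10660 = 17031 km = 1.7031×10⁷ m.
Semi-major axis a = (r_p + r_a)/2 = 12138 km = 1.214×10⁷ m.
Vis-viva: v² = μ(2/r − 1/a) = 3.986×10¹⁴ × (1.174×10⁻⁷ − 8.238×10⁻⁸) = 1.397×10⁷ m²/s².
v = 3738 m/s = 3.738 km/s.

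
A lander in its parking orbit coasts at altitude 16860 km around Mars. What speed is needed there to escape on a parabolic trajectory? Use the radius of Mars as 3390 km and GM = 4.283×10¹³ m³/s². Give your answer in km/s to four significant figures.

r = 3390 + 16860 = 20250 km = 2.0250×10⁷ m.
Escape speed v_esc = √(2μ/r) = √(2 × 4.283×10¹³ / 2.025×10⁷) = √(4.230×10⁶) = 2057 m/s.
= 2.057 km/s.

v_esc ≈ 2.057 km/s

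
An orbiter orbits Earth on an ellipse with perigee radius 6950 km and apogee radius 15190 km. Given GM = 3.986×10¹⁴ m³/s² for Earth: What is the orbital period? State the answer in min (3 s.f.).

T ≈ 193 min

Semi-major axis a = (r_p + r_a)/2 = (6950.0 + 15190)/2 = 11070 km = 1.107×10⁷ m.
By Kepler's third law T = 2π√(a³/μ) = 2π × 1.845×10³ = 1.159×10⁴ s.
= 193.2 min.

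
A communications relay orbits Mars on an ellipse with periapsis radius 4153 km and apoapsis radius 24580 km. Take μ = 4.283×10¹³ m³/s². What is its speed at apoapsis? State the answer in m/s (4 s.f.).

Semi-major axis a = (r_p + r_a)/2 = 14366 km = 1.437×10⁷ m.
Vis-viva: v² = μ(2/r − 1/a) = 4.283×10¹³ × (8.137×10⁻⁸ − 6.961×10⁻⁸) = 5.037×10⁵ m²/s².
v = 709.7 m/s.

v ≈ 709.7 m/s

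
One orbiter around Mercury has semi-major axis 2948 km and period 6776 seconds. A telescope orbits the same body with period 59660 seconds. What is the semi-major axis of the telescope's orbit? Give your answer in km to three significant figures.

a₂ ≈ 12600 km

Kepler's third law: a³ ∝ T², so a₂ = a₁ (T₂/T₁)^(2/3).
T₂/T₁ = 8.805, (T₂/T₁)^(2/3) = 4.264.
a₂ = 2948 × 4.264 = 12570 km.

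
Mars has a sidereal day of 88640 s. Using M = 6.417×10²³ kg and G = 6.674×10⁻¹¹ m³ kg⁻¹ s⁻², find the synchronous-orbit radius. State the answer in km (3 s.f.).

μ = GM = 6.674×10⁻¹¹ × 6.417×10²³ = 4.283×10¹³ m³/s².
A synchronous orbit has period T, so by Kepler's third law a = (μT²/4π²)^(1/3).
μT²/4π² = 4.283×10¹³ × (8.864×10⁴)² / 39.48 = 8.524×10²¹ m³.
a = 2.043×10⁷ m = 20427 km.

r_sync ≈ 20400 km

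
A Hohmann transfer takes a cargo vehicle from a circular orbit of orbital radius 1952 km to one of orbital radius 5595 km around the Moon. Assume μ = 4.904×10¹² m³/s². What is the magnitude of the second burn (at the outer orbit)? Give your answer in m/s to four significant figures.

r₁ = 1952 km = 1.952×10⁶ m.
r₂ = 5595 km = 5.595×10⁶ m.
Transfer ellipse a_t = (r₁ + r₂)/2 = 3.774×10⁶ m.
At r₁: circular v_c1 = √(μ/r₁) = 1585 m/s; transfer-perilune v_p = √[μ(2/r₁ − 1/a_t)] = 1930 m/s.
At r₂: circular v_c2 = √(μ/r₂) = 936.2 m/s; transfer-apolune v_a = √[μ(2/r₂ − 1/a_t)] = 673.4 m/s.
Δv₂ = v_c2 − v_a = 262.9 m/s.

Δv ≈ 262.9 m/s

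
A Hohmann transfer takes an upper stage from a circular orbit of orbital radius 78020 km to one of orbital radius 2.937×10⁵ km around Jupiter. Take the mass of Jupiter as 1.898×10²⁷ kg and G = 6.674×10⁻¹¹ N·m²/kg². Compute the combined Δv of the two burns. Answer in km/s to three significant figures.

μ = GM = 6.674×10⁻¹¹ × 1.898×10²⁷ = 1.267×10¹⁷ m³/s².
r₁ = 78020 km = 7.802×10⁷ m.
r₂ = 2.937×10⁵ km = 2.937×10⁸ m.
Transfer ellipse a_t = (r₁ + r₂)/2 = 1.859×10⁸ m.
At r₁: circular v_c1 = √(μ/r₁) = 40290 m/s; transfer-perijove v_p = √[μ(2/r₁ − 1/a_t)] = 50650 m/s.
Δv₁ = v_p − v_c1 = 10360 m/s.
At r₂: circular v_c2 = √(μ/r₂) = 20770 m/s; transfer-apojove v_a = √[μ(2/r₂ − 1/a_t)] = 13460 m/s.
Δv₂ = v_c2 − v_a = 7312 m/s.
Total Δv = Δv₁ + Δv₂ = 17670 m/s = 17.67 km/s.

Δv_total ≈ 17.7 km/s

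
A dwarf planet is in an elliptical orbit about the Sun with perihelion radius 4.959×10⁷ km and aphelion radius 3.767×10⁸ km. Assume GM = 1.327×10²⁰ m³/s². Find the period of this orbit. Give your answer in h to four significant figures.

Semi-major axis a = (r_p + r_a)/2 = (4.9590×10⁷ + 3.7670×10⁸)/2 = 2.1314×10⁸ km = 2.131×10¹¹ m.
By Kepler's third law T = 2π√(a³/μ) = 2π × 8.542×10⁶ = 5.367×10⁷ s.
= 14910 h.

T ≈ 14910 h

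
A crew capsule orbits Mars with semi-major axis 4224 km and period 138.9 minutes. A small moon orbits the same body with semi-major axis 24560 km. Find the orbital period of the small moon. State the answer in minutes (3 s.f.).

Kepler's third law: T² ∝ a³, so T₂ = T₁ (a₂/a₁)^(3/2).
a₂/a₁ = 5.814, (a₂/a₁)^(3/2) = 14.02.
T₂ = 138.9 × 14.02 = 1947 minutes.

T₂ ≈ 1950 minutes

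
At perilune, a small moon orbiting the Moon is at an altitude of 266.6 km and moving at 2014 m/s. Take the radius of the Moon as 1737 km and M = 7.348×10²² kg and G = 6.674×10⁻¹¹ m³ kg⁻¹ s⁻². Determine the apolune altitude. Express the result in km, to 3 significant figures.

μ = GM = 6.674×10⁻¹¹ × 7.348×10²² = 4.904×10¹² m³/s².
r_p = 1737 + 266.6 = 2003.6 km = 2.004×10⁶ m.
Specific energy ε = v²/2 − μ/r = -4.195×10⁵ J/kg, so a = −μ/(2ε) = 5.845×10⁶ m.
The apsides satisfy r_p + r_a = 2a, so the apolune radius is 2a − r_p = 9.686×10⁶ m = 9686.0 km.
Apolune altitude = 9686.0 − 1737 = 7949.0 km.

apolune altitude ≈ 7950 km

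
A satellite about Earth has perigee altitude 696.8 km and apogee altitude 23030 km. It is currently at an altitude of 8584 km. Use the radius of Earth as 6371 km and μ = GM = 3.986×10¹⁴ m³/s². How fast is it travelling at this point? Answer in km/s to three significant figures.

r_p = 6371 + 696.8 = 7067.8 km = 7.0678×10⁶ m.
r_a = 6371 + 23030 = 29401 km = 2.9401×10⁷ m.
r = 6371 + 8584 = 14955 km = 1.496×10⁷ m.
Semi-major axis a = (r_p + r_a)/2 = 18234 km = 1.823×10⁷ m.
Vis-viva: v² = μ(2/r − 1/a) = 3.986×10¹⁴ × (1.337×10⁻⁷ − 5.484×10⁻⁸) = 3.145×10⁷ m²/s².
v = 5608 m/s = 5.608 km/s.

v ≈ 5.61 km/s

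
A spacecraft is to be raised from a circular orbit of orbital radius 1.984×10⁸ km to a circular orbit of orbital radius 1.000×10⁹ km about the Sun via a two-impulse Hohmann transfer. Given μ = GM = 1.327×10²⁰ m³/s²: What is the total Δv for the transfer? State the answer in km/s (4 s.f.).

r₁ = 1.984×10⁸ km = 1.984×10¹¹ m.
r₂ = 1.000×10⁹ km = 1.000×10¹² m.
Transfer ellipse a_t = (r₁ + r₂)/2 = 5.992×10¹¹ m.
At r₁: circular v_c1 = √(μ/r₁) = 25860 m/s; transfer-perihelion v_p = √[μ(2/r₁ − 1/a_t)] = 33410 m/s.
Δv₁ = v_p − v_c1 = 7548 m/s.
At r₂: circular v_c2 = √(μ/r₂) = 11520 m/s; transfer-aphelion v_a = √[μ(2/r₂ − 1/a_t)] = 6629 m/s.
Δv₂ = v_c2 − v_a = 4891 m/s.
Total Δv = Δv₁ + Δv₂ = 12440 m/s = 12.44 km/s.

Δv_total ≈ 12.44 km/s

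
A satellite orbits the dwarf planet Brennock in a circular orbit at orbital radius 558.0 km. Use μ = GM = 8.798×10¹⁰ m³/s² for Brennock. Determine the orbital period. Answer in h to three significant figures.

T ≈ 2.45 h

r = 558.0 km = 5.580×10⁵ m.
Kepler's third law: T = 2π√(r³/μ) = 2π√((5.580×10⁵)³ / 8.798×10¹⁰).
r³/μ = 1.975×10⁶ s², so T = 2π × 1.405×10³ = 8.830×10³ s.
Converting: 8.830×10³ s ÷ 3600 = 2.453 h.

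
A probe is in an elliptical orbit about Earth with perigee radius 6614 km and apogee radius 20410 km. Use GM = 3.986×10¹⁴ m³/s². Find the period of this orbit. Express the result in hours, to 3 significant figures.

T ≈ 4.34 hours

Semi-major axis a = (r_p + r_a)/2 = (6614.0 + 20410)/2 = 13512 km = 1.351×10⁷ m.
By Kepler's third law T = 2π√(a³/μ) = 2π × 2.488×10³ = 1.563×10⁴ s.
= 4.342 hours.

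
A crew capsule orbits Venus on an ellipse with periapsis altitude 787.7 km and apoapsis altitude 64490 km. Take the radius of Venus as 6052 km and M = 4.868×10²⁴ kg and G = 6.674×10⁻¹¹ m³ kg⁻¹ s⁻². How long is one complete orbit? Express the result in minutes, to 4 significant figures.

μ = GM = 6.674×10⁻¹¹ × 4.868×10²⁴ = 3.249×10¹⁴ m³/s².
r_p = 6052 + 787.7 = 6839.7 km = 6.8397×10⁶ m.
r_a = 6052 + 64490 = 70542 km = 7.0542×10⁷ m.
Semi-major axis a = (r_p + r_a)/2 = (6839.7 + 70542)/2 = 38691 km = 3.869×10⁷ m.
By Kepler's third law T = 2π√(a³/μ) = 2π × 1.335×10⁴ = 8.389×10⁴ s.
= 1398 minutes.

T ≈ 1398 minutes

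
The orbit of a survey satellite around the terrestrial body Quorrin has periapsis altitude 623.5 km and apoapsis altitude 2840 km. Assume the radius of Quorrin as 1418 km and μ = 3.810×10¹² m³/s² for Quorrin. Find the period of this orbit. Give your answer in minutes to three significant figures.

T ≈ 300 minutes

r_p = 1418 + 623.5 = 2041.5 km = 2.0415×10⁶ m.
r_a = 1418 + 2840 = 4258.0 km = 4.2580×10⁶ m.
Semi-major axis a = (r_p + r_a)/2 = (2041.5 + 4258.0)/2 = 3149.8 km = 3.150×10⁶ m.
By Kepler's third law T = 2π√(a³/μ) = 2π × 2.864×10³ = 1.799×10⁴ s.
= 299.9 minutes.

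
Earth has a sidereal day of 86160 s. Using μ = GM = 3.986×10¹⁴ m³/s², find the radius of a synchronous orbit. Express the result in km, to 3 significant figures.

A synchronous orbit has period T, so by Kepler's third law a = (μT²/4π²)^(1/3).
μT²/4π² = 3.986×10¹⁴ × (8.616×10⁴)² / 39.48 = 7.495×10²² m³.
a = 4.216×10⁷ m = 42163 km.

r_sync ≈ 42200 km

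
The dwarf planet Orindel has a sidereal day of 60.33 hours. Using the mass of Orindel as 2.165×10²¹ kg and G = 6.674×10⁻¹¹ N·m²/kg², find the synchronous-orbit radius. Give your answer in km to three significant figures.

μ = GM = 6.674×10⁻¹¹ × 2.165×10²¹ = 1.445×10¹¹ m³/s².
T = 60.33 hours = 2.172×10⁵ s.
A synchronous orbit has period T, so by Kepler's third law a = (μT²/4π²)^(1/3).
μT²/4π² = 1.445×10¹¹ × (2.172×10⁵)² / 39.48 = 1.726×10²⁰ m³.
a = 5.568×10⁶ m = 5568.2 km.

r_sync ≈ 5570 km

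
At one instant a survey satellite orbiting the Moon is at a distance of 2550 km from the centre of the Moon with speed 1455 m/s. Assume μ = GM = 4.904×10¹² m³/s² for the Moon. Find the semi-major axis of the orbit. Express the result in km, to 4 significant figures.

r = 2.550×10⁶ m.
Vis-viva rearranged: 1/a = 2/r − v²/μ = 7.843×10⁻⁷ − 4.317×10⁻⁷ = 3.526×10⁻⁷ m⁻¹.
a = 2.836×10⁶ m = 2835.9 km.

a ≈ 2836 km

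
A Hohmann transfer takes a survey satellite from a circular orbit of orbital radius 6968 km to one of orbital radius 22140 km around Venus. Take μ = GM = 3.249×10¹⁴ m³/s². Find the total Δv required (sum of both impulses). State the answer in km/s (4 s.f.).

r₁ = 6968 km = 6.968×10⁶ m.
r₂ = 22140 km = 2.214×10⁷ m.
Transfer ellipse a_t = (r₁ + r₂)/2 = 1.455×10⁷ m.
At r₁: circular v_c1 = √(μ/r₁) = 6828 m/s; transfer-periapsis v_p = √[μ(2/r₁ − 1/a_t)] = 8422 m/s.
Δv₁ = v_p − v_c1 = 1594 m/s.
At r₂: circular v_c2 = √(μ/r₂) = 3831 m/s; transfer-apoapsis v_a = √[μ(2/r₂ − 1/a_t)] = 2651 m/s.
Δv₂ = v_c2 − v_a = 1180 m/s.
Total Δv = Δv₁ + Δv₂ = 2774 m/s = 2.774 km/s.

Δv_total ≈ 2.774 km/s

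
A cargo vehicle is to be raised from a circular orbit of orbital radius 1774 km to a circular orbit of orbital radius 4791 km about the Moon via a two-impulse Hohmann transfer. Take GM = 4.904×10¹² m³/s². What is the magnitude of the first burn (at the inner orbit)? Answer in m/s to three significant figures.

r₁ = 1774 km = 1.774×10⁶ m.
r₂ = 4791 km = 4.791×10⁶ m.
Transfer ellipse a_t = (r₁ + r₂)/2 = 3.282×10⁶ m.
At r₁: circular v_c1 = √(μ/r₁) = 1663 m/s; transfer-perilune v_p = √[μ(2/r₁ − 1/a_t)] = 2009 m/s.
Δv₁ = v_p − v_c1 = 346.0 m/s.

Δv ≈ 346 m/s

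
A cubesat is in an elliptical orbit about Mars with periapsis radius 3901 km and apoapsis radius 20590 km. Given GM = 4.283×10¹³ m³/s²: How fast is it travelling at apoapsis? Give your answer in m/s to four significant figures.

Semi-major axis a = (r_p + r_a)/2 = 12246 km = 1.225×10⁷ m.
Vis-viva: v² = μ(2/r − 1/a) = 4.283×10¹³ × (9.713×10⁻⁸ − 8.166×10⁻⁸) = 6.627×10⁵ m²/s².
v = 814.0 m/s.

v ≈ 814.0 m/s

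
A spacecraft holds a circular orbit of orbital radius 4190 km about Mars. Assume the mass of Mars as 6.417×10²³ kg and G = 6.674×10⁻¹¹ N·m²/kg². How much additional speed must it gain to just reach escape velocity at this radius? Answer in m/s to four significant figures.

Δv ≈ 1324 m/s

μ = GM = 6.674×10⁻¹¹ × 6.417×10²³ = 4.283×10¹³ m³/s².
r = 4190 km = 4.190×10⁶ m.
Circular speed v_c = √(μ/r) = 3197 m/s.
Escape speed v_esc = √(2μ/r) = √2 × v_c = 4521 m/s.
Δv = v_esc − v_c = 1324 m/s.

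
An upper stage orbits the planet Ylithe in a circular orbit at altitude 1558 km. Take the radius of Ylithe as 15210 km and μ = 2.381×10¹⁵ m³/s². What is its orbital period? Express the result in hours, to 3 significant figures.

r = 15210 + 1558 = 16768 km = 1.6768×10⁷ m.
Kepler's third law: T = 2π√(r³/μ) = 2π√((1.677×10⁷)³ / 2.381×10¹⁵).
r³/μ = 1.980×10⁶ s², so T = 2π × 1.407×10³ = 8.841×10³ s.
Converting: 8.841×10³ s ÷ 3600 = 2.456 hours.

T ≈ 2.46 hours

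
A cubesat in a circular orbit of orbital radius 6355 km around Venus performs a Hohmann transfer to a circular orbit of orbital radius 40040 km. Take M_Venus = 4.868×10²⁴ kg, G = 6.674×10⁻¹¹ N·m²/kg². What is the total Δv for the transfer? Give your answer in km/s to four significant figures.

μ = GM = 6.674×10⁻¹¹ × 4.868×10²⁴ = 3.249×10¹⁴ m³/s².
r₁ = 6355 km = 6.355×10⁶ m.
r₂ = 40040 km = 4.004×10⁷ m.
Transfer ellipse a_t = (r₁ + r₂)/2 = 2.320×10⁷ m.
At r₁: circular v_c1 = √(μ/r₁) = 7150 m/s; transfer-periapsis v_p = √[μ(2/r₁ − 1/a_t)] = 9394 m/s.
Δv₁ = v_p − v_c1 = 2244 m/s.
At r₂: circular v_c2 = √(μ/r₂) = 2849 m/s; transfer-apoapsis v_a = √[μ(2/r₂ − 1/a_t)] = 1491 m/s.
Δv₂ = v_c2 − v_a = 1358 m/s.
Total Δv = Δv₁ + Δv₂ = 3601 m/s = 3.601 km/s.

Δv_total ≈ 3.601 km/s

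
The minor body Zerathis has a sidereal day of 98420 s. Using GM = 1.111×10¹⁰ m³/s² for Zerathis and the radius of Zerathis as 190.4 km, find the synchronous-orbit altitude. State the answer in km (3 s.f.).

A synchronous orbit has period T, so by Kepler's third law a = (μT²/4π²)^(1/3).
μT²/4π² = 1.111×10¹⁰ × (9.842×10⁴)² / 39.48 = 2.726×10¹⁸ m³.
a = 1.397×10⁶ m = 1396.9 km.
Altitude h = a − R = 1396.9 − 190.4 = 1206.5 km.

h_sync ≈ 1210 km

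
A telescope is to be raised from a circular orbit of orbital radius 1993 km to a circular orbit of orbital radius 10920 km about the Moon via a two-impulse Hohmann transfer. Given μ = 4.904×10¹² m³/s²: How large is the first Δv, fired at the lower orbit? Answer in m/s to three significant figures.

Δv ≈ 471 m/s

r₁ = 1993 km = 1.993×10⁶ m.
r₂ = 10920 km = 1.092×10⁷ m.
Transfer ellipse a_t = (r₁ + r₂)/2 = 6.456×10⁶ m.
At r₁: circular v_c1 = √(μ/r₁) = 1569 m/s; transfer-perilune v_p = √[μ(2/r₁ − 1/a_t)] = 2040 m/s.
Δv₁ = v_p − v_c1 = 471.4 m/s.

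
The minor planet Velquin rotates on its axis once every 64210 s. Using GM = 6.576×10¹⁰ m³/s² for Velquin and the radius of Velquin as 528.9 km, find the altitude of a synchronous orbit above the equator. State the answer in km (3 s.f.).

A synchronous orbit has period T, so by Kepler's third law a = (μT²/4π²)^(1/3).
μT²/4π² = 6.576×10¹⁰ × (6.421×10⁴)² / 39.48 = 6.868×10¹⁸ m³.
a = 1.901×10⁶ m = 1900.8 km.
Altitude h = a − R = 1900.8 − 528.9 = 1371.9 km.

h_sync ≈ 1370 km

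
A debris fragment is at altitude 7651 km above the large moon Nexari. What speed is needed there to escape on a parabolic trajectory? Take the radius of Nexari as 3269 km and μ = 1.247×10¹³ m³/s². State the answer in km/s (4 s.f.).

r = 3269 + 7651 = 10920 km = 1.0920×10⁷ m.
Escape speed v_esc = √(2μ/r) = √(2 × 1.247×10¹³ / 1.092×10⁷) = √(2.284×10⁶) = 1511 m/s.
= 1.511 km/s.

v_esc ≈ 1.511 km/s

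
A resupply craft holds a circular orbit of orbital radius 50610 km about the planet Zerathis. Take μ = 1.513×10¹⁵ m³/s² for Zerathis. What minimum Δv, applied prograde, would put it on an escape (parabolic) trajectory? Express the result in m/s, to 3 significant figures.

Δv ≈ 2260 m/s

r = 50610 km = 5.061×10⁷ m.
Circular speed v_c = √(μ/r) = 5468 m/s.
Escape speed v_esc = √(2μ/r) = √2 × v_c = 7732 m/s.
Δv = v_esc − v_c = 2265 m/s.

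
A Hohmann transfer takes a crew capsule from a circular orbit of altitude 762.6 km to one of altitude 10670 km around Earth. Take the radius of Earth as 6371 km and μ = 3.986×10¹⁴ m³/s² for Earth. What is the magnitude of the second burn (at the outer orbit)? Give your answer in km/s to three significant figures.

r₁ = 6371 + 762.6 = 7133.6 km = 7.1336×10⁶ m.
r₂ = 6371 + 10670 = 17041 km = 1.7041×10⁷ m.
Transfer ellipse a_t = (r₁ + r₂)/2 = 1.209×10⁷ m.
At r₁: circular v_c1 = √(μ/r₁) = 7475 m/s; transfer-perigee v_p = √[μ(2/r₁ − 1/a_t)] = 8876 m/s.
At r₂: circular v_c2 = √(μ/r₂) = 4836 m/s; transfer-apogee v_a = √[μ(2/r₂ − 1/a_t)] = 3715 m/s.
Δv₂ = v_c2 − v_a = 1121 m/s.
= 1.121 km/s.

Δv ≈ 1.12 km/s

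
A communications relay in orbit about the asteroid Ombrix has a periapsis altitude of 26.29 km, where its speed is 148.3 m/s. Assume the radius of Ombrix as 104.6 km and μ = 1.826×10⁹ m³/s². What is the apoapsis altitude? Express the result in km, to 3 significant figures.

r_p = 104.6 + 26.29 = 130.89 km = 1.309×10⁵ m.
Specific energy ε = v²/2 − μ/r = -2.954×10³ J/kg, so a = −μ/(2ε) = 3.091×10⁵ m.
The apsides satisfy r_p + r_a = 2a, so the apoapsis radius is 2a − r_p = 4.872×10⁵ m = 487.21 km.
Apoapsis altitude = 487.21 − 104.6 = 382.61 km.

apoapsis altitude ≈ 383 km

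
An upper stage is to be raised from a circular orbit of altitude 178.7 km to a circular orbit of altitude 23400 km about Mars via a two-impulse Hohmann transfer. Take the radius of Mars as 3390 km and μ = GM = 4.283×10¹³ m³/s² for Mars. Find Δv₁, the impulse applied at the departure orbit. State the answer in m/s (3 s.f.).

Δv ≈ 1140 m/s

r₁ = 3390 + 178.7 = 3568.7 km = 3.5687×10⁶ m.
r₂ = 3390 + 23400 = 26790 km = 2.6790×10⁷ m.
Transfer ellipse a_t = (r₁ + r₂)/2 = 1.518×10⁷ m.
At r₁: circular v_c1 = √(μ/r₁) = 3464 m/s; transfer-periapsis v_p = √[μ(2/r₁ − 1/a_t)] = 4602 m/s.
Δv₁ = v_p − v_c1 = 1138 m/s.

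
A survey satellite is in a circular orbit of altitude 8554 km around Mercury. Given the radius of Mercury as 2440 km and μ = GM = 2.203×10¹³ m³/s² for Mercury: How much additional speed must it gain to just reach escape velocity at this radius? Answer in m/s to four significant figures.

r = 2440 + 8554 = 10994 km = 1.0994×10⁷ m.
Circular speed v_c = √(μ/r) = 1416 m/s.
Escape speed v_esc = √(2μ/r) = √2 × v_c = 2002 m/s.
Δv = v_esc − v_c = 586.3 m/s.

Δv ≈ 586.3 m/s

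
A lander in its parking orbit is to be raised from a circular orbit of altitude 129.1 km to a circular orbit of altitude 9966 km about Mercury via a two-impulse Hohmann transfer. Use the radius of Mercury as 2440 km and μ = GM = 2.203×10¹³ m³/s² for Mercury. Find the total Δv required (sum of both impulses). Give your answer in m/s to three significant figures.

Δv_total ≈ 1390 m/s

r₁ = 2440 + 129.1 = 2569.1 km = 2.5691×10⁶ m.
r₂ = 2440 + 9966 = 12406 km = 1.2406×10⁷ m.
Transfer ellipse a_t = (r₁ + r₂)/2 = 7.488×10⁶ m.
At r₁: circular v_c1 = √(μ/r₁) = 2928 m/s; transfer-periherm v_p = √[μ(2/r₁ − 1/a_t)] = 3769 m/s.
Δv₁ = v_p − v_c1 = 841.0 m/s.
At r₂: circular v_c2 = √(μ/r₂) = 1333 m/s; transfer-apoherm v_a = √[μ(2/r₂ − 1/a_t)] = 780.6 m/s.
Δv₂ = v_c2 − v_a = 552.0 m/s.
Total Δv = Δv₁ + Δv₂ = 1393 m/s.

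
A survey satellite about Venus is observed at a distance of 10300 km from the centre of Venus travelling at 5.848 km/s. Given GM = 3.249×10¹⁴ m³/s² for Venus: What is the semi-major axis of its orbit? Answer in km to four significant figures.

a ≈ 11250 km

r = 1.030×10⁷ m.
Vis-viva rearranged: 1/a = 2/r − v²/μ = 1.942×10⁻⁷ − 1.053×10⁻⁷ = 8.891×10⁻⁸ m⁻¹.
a = 1.125×10⁷ m = 11247 km.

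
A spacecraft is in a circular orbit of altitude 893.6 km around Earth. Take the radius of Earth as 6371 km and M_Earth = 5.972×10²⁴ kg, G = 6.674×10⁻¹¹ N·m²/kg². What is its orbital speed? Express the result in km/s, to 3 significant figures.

μ = GM = 6.674×10⁻¹¹ × 5.972×10²⁴ = 3.986×10¹⁴ m³/s².
r = 6371 + 893.6 = 7264.6 km = 7.2646×10⁶ m.
For a circular orbit v = √(μ/r) = √(3.986×10¹⁴ / 7.265×10⁶) = √(5.486×10⁷) = 7407 m/s.
That is 7.407 km/s.

v ≈ 7.41 km/s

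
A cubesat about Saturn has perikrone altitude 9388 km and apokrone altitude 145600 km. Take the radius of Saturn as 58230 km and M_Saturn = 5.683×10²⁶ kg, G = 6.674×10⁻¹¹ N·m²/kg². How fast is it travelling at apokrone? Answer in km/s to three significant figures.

v ≈ 9.63 km/s

μ = GM = 6.674×10⁻¹¹ × 5.683×10²⁶ = 3.793×10¹⁶ m³/s².
r_p = 58230 + 9388 = 67618 km = 6.7618×10⁷ m.
r_a = 58230 + 145600 = 203830 km = 2.0383×10⁸ m.
Semi-major axis a = (r_p + r_a)/2 = 1.3572×10⁵ km = 1.357×10⁸ m.
Vis-viva: v² = μ(2/r − 1/a) = 3.793×10¹⁶ × (9.812×10⁻⁹ − 7.368×10⁻⁹) = 9.270×10⁷ m²/s².
v = 9628 m/s = 9.628 km/s.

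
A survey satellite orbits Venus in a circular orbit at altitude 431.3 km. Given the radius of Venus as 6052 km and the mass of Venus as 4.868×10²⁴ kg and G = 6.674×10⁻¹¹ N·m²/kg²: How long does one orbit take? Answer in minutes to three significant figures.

T ≈ 95.9 minutes

μ = GM = 6.674×10⁻¹¹ × 4.868×10²⁴ = 3.249×10¹⁴ m³/s².
r = 6052 + 431.3 = 6483.3 km = 6.4833×10⁶ m.
Kepler's third law: T = 2π√(r³/μ) = 2π√((6.483×10⁶)³ / 3.249×10¹⁴).
r³/μ = 8.388×10⁵ s², so T = 2π × 9.159×10² = 5.754×10³ s.
Converting: 5.754×10³ s ÷ 60.00 = 95.91 minutes.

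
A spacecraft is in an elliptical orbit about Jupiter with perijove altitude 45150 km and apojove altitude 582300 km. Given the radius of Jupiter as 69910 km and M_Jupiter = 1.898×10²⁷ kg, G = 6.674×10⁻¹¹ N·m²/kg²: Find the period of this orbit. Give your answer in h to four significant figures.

μ = GM = 6.674×10⁻¹¹ × 1.898×10²⁷ = 1.267×10¹⁷ m³/s².
r_p = 69910 + 45150 = 115060 km = 1.1506×10⁸ m.
r_a = 69910 + 582300 = 652210 km = 6.5221×10⁸ m.
Semi-major axis a = (r_p + r_a)/2 = (1.1506×10⁵ + 6.5221×10⁵)/2 = 3.8364×10⁵ km = 3.836×10⁸ m.
By Kepler's third law T = 2π√(a³/μ) = 2π × 2.111×10⁴ = 1.327×10⁵ s.
= 36.85 h.

T ≈ 36.85 h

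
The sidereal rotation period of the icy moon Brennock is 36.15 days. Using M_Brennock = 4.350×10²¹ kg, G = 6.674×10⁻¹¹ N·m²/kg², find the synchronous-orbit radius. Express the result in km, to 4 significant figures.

μ = GM = 6.674×10⁻¹¹ × 4.350×10²¹ = 2.903×10¹¹ m³/s².
T = 36.15 days = 3.123×10⁶ s.
A synchronous orbit has period T, so by Kepler's third law a = (μT²/4π²)^(1/3).
μT²/4π² = 2.903×10¹¹ × (3.123×10⁶)² / 39.48 = 7.174×10²² m³.
a = 4.155×10⁷ m = 41551 km.

r_sync ≈ 41550 km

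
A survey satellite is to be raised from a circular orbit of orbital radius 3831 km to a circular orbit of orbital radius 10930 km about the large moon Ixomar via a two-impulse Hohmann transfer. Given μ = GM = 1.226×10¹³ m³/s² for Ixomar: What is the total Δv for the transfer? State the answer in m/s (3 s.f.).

r₁ = 3831 km = 3.831×10⁶ m.
r₂ = 10930 km = 1.093×10⁷ m.
Transfer ellipse a_t = (r₁ + r₂)/2 = 7.380×10⁶ m.
At r₁: circular v_c1 = √(μ/r₁) = 1789 m/s; transfer-periapsis v_p = √[μ(2/r₁ − 1/a_t)] = 2177 m/s.
Δv₁ = v_p − v_c1 = 388.1 m/s.
At r₂: circular v_c2 = √(μ/r₂) = 1059 m/s; transfer-apoapsis v_a = √[μ(2/r₂ − 1/a_t)] = 763.0 m/s.
Δv₂ = v_c2 − v_a = 296.1 m/s.
Total Δv = Δv₁ + Δv₂ = 684.1 m/s.

Δv_total ≈ 684 m/s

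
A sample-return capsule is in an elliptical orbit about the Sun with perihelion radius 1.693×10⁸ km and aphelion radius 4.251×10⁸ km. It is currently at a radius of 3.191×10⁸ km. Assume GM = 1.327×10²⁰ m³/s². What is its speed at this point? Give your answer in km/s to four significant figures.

Semi-major axis a = (r_p + r_a)/2 = 2.9720×10⁸ km = 2.972×10¹¹ m.
Vis-viva: v² = μ(2/r − 1/a) = 1.327×10²⁰ × (6.268×10⁻¹² − 3.365×10⁻¹²) = 3.852×10⁸ m²/s².
v = 19630 m/s = 19.63 km/s.

v ≈ 19.63 km/s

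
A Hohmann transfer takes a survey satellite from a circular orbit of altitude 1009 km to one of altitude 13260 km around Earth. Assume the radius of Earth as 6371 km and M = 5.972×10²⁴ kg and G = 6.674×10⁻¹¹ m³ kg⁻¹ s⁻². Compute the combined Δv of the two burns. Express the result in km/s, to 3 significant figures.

Δv_total ≈ 2.69 km/s

μ = GM = 6.674×10⁻¹¹ × 5.972×10²⁴ = 3.986×10¹⁴ m³/s².
r₁ = 6371 + 1009 = 7380.0 km = 7.3800×10⁶ m.
r₂ = 6371 + 13260 = 19631 km = 1.9631×10⁷ m.
Transfer ellipse a_t = (r₁ + r₂)/2 = 1.351×10⁷ m.
At r₁: circular v_c1 = √(μ/r₁) = 7349 m/s; transfer-perigee v_p = √[μ(2/r₁ − 1/a_t)] = 8860 m/s.
Δv₁ = v_p − v_c1 = 1511 m/s.
At r₂: circular v_c2 = √(μ/r₂) = 4506 m/s; transfer-apogee v_a = √[μ(2/r₂ − 1/a_t)] = 3331 m/s.
Δv₂ = v_c2 − v_a = 1175 m/s.
Total Δv = Δv₁ + Δv₂ = 2686 m/s = 2.686 km/s.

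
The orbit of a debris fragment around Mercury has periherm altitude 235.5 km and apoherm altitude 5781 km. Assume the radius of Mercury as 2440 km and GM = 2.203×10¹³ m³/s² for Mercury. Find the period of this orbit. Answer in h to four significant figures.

T ≈ 4.729 h

r_p = 2440 + 235.5 = 2675.5 km = 2.6755×10⁶ m.
r_a = 2440 + 5781 = 8221.0 km = 8.2210×10⁶ m.
Semi-major axis a = (r_p + r_a)/2 = (2675.5 + 8221.0)/2 = 5448.2 km = 5.448×10⁶ m.
By Kepler's third law T = 2π√(a³/μ) = 2π × 2.709×10³ = 1.702×10⁴ s.
= 4.729 h.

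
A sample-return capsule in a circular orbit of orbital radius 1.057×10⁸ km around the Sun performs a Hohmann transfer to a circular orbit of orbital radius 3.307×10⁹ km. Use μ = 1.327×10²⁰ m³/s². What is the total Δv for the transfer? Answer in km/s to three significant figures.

r₁ = 1.057×10⁸ km = 1.057×10¹¹ m.
r₂ = 3.307×10⁹ km = 3.307×10¹² m.
Transfer ellipse a_t = (r₁ + r₂)/2 = 1.706×10¹² m.
At r₁: circular v_c1 = √(μ/r₁) = 35430 m/s; transfer-perihelion v_p = √[μ(2/r₁ − 1/a_t)] = 49330 m/s.
Δv₁ = v_p − v_c1 = 13890 m/s.
At r₂: circular v_c2 = √(μ/r₂) = 6335 m/s; transfer-aphelion v_a = √[μ(2/r₂ − 1/a_t)] = 1577 m/s.
Δv₂ = v_c2 − v_a = 4758 m/s.
Total Δv = Δv₁ + Δv₂ = 18650 m/s = 18.65 km/s.

Δv_total ≈ 18.7 km/s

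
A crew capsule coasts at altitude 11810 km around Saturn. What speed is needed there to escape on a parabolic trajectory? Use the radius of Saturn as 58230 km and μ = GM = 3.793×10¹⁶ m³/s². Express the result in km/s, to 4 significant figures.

r = 58230 + 11810 = 70040 km = 7.0040×10⁷ m.
Escape speed v_esc = √(2μ/r) = √(2 × 3.793×10¹⁶ / 7.004×10⁷) = √(1.083×10⁹) = 32910 m/s.
= 32.91 km/s.

v_esc ≈ 32.91 km/s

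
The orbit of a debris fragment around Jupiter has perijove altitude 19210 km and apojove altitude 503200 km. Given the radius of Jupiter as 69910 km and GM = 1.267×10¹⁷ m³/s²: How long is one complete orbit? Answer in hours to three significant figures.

r_p = 69910 + 19210 = 89120 km = 8.9120×10⁷ m.
r_a = 69910 + 503200 = 573110 km = 5.7311×10⁸ m.
Semi-major axis a = (r_p + r_a)/2 = (89120 + 5.7311×10⁵)/2 = 3.3112×10⁵ km = 3.311×10⁸ m.
By Kepler's third law T = 2π√(a³/μ) = 2π × 1.693×10⁴ = 1.064×10⁵ s.
= 29.54 hours.

T ≈ 29.5 hours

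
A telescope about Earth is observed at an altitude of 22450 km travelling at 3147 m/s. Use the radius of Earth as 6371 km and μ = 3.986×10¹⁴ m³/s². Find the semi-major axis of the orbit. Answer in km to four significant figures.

r = 6371 + 22450 = 28821 km = 2.882×10⁷ m.
Specific orbital energy ε = v²/2 − μ/r = (3147)²/2 − 3.986×10¹⁴/2.882×10⁷ = -8.878×10⁶ J/kg.
Since ε = −μ/(2a), a = −μ/(2ε) = 2.245×10⁷ m = 22448 km.

a ≈ 22450 km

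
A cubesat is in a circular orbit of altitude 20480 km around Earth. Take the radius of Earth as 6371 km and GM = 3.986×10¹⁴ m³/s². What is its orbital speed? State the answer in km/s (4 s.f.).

r = 6371 + 20480 = 26851 km = 2.6851×10⁷ m.
For a circular orbit v = √(μ/r) = √(3.986×10¹⁴ / 2.685×10⁷) = √(1.484×10⁷) = 3853 m/s.
That is 3.853 km/s.

v ≈ 3.853 km/s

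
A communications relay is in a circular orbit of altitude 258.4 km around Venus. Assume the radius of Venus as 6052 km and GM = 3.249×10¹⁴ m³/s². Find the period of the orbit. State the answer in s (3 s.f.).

r = 6052 + 258.4 = 6310.4 km = 6.3104×10⁶ m.
Kepler's third law: T = 2π√(r³/μ) = 2π√((6.310×10⁶)³ / 3.249×10¹⁴).
r³/μ = 7.734×10⁵ s², so T = 2π × 8.794×10² = 5.526×10³ s.

T ≈ 5530 s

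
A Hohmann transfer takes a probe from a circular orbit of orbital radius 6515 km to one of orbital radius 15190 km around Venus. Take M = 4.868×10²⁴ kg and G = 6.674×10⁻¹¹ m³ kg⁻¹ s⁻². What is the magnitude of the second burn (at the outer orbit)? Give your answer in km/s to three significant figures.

Δv ≈ 1.04 km/s

μ = GM = 6.674×10⁻¹¹ × 4.868×10²⁴ = 3.249×10¹⁴ m³/s².
r₁ = 6515 km = 6.515×10⁶ m.
r₂ = 15190 km = 1.519×10⁷ m.
Transfer ellipse a_t = (r₁ + r₂)/2 = 1.085×10⁷ m.
At r₁: circular v_c1 = √(μ/r₁) = 7062 m/s; transfer-periapsis v_p = √[μ(2/r₁ − 1/a_t)] = 8355 m/s.
At r₂: circular v_c2 = √(μ/r₂) = 4625 m/s; transfer-apoapsis v_a = √[μ(2/r₂ − 1/a_t)] = 3583 m/s.
Δv₂ = v_c2 − v_a = 1041 m/s.
= 1.041 km/s.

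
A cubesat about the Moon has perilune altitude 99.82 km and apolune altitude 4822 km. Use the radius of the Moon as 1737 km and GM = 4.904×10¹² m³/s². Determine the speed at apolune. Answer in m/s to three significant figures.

v ≈ 572 m/s

r_p = 1737 + 99.82 = 1836.8 km = 1.8368×10⁶ m.
r_a = 1737 + 4822 = 6559.0 km = 6.5590×10⁶ m.
Semi-major axis a = (r_p + r_a)/2 = 4197.9 km = 4.198×10⁶ m.
Vis-viva: v² = μ(2/r − 1/a) = 4.904×10¹² × (3.049×10⁻⁷ − 2.382×10⁻⁷) = 3.271×10⁵ m²/s².
v = 572.0 m/s.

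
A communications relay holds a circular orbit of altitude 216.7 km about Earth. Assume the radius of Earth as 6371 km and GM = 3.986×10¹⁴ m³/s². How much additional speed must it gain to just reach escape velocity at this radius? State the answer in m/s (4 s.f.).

Δv ≈ 3222 m/s

r = 6371 + 216.7 = 6587.7 km = 6.5877×10⁶ m.
Circular speed v_c = √(μ/r) = 7779 m/s.
Escape speed v_esc = √(2μ/r) = √2 × v_c = 11000 m/s.
Δv = v_esc − v_c = 3222 m/s.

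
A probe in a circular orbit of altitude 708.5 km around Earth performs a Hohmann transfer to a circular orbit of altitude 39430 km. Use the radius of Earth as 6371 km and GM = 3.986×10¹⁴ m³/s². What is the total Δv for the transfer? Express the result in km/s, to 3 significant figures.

Δv_total ≈ 3.80 km/s

r₁ = 6371 + 708.5 = 7079.5 km = 7.0795×10⁶ m.
r₂ = 6371 + 39430 = 45801 km = 4.5801×10⁷ m.
Transfer ellipse a_t = (r₁ + r₂)/2 = 2.644×10⁷ m.
At r₁: circular v_c1 = √(μ/r₁) = 7504 m/s; transfer-perigee v_p = √[μ(2/r₁ − 1/a_t)] = 9876 m/s.
Δv₁ = v_p − v_c1 = 2372 m/s.
At r₂: circular v_c2 = √(μ/r₂) = 2950 m/s; transfer-apogee v_a = √[μ(2/r₂ − 1/a_t)] = 1527 m/s.
Δv₂ = v_c2 − v_a = 1424 m/s.
Total Δv = Δv₁ + Δv₂ = 3796 m/s = 3.796 km/s.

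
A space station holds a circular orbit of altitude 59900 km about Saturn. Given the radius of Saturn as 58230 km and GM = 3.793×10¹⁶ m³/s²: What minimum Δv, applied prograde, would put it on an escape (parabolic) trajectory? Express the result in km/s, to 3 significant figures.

r = 58230 + 59900 = 118130 km = 1.1813×10⁸ m.
Circular speed v_c = √(μ/r) = 17920 m/s.
Escape speed v_esc = √(2μ/r) = √2 × v_c = 25340 m/s.
Δv = v_esc − v_c = 7422 m/s = 7.422 km/s.

Δv ≈ 7.42 km/s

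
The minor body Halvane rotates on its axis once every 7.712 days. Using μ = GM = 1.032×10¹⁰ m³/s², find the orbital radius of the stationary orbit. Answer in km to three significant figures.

T = 7.712 days = 6.663×10⁵ s.
A synchronous orbit has period T, so by Kepler's third law a = (μT²/4π²)^(1/3).
μT²/4π² = 1.032×10¹⁰ × (6.663×10⁵)² / 39.48 = 1.161×10²⁰ m³.
a = 4.878×10⁶ m = 4877.8 km.

r_sync ≈ 4880 km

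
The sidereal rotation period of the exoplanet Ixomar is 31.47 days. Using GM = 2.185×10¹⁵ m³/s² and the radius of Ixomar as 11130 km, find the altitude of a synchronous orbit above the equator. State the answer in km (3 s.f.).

T = 31.47 days = 2.719×10⁶ s.
A synchronous orbit has period T, so by Kepler's third law a = (μT²/4π²)^(1/3).
μT²/4π² = 2.185×10¹⁵ × (2.719×10⁶)² / 39.48 = 4.092×10²⁶ m³.
a = 7.424×10⁸ m = 7.4240×10⁵ km.
Altitude h = a − R = 7.4240×10⁵ − 11130 = 7.3127×10⁵ km.

h_sync ≈ 7.31×10⁵ km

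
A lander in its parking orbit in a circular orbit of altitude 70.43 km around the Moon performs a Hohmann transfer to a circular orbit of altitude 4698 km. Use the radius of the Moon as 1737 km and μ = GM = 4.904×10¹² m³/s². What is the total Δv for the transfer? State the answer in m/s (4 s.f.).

Δv_total ≈ 705.9 m/s

r₁ = 1737 + 70.43 = 1807.4 km = 1.8074×10⁶ m.
r₂ = 1737 + 4698 = 6435.0 km = 6.4350×10⁶ m.
Transfer ellipse a_t = (r₁ + r₂)/2 = 4.121×10⁶ m.
At r₁: circular v_c1 = √(μ/r₁) = 1647 m/s; transfer-perilune v_p = √[μ(2/r₁ − 1/a_t)] = 2058 m/s.
Δv₁ = v_p − v_c1 = 411.1 m/s.
At r₂: circular v_c2 = √(μ/r₂) = 873.0 m/s; transfer-apolune v_a = √[μ(2/r₂ − 1/a_t)] = 578.1 m/s.
Δv₂ = v_c2 − v_a = 294.9 m/s.
Total Δv = Δv₁ + Δv₂ = 705.9 m/s.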